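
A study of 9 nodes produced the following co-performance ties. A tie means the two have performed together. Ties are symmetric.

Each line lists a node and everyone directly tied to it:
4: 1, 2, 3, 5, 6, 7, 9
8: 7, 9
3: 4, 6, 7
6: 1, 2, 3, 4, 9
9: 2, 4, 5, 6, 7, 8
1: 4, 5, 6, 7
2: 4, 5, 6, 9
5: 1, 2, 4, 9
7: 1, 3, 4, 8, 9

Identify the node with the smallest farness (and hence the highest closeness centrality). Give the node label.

Farness (sum of distances to all others) for each node — 1:12, 2:12, 3:13, 4:9, 5:12, 6:11, 7:11, 8:14, 9:10.
The smallest farness is 9, for 4, so 4 has the highest closeness.

4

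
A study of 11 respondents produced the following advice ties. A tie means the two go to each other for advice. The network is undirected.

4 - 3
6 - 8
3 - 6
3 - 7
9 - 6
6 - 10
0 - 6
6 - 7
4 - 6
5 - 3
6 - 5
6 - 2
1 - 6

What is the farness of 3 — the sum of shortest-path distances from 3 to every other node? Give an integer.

Distances from 3: 0:2, 1:2, 2:2, 4:1, 5:1, 6:1, 7:1, 8:2, 9:2, 10:2.
Sum = 2 + 2 + 2 + 1 + 1 + 1 + 1 + 2 + 2 + 2 = 16.

16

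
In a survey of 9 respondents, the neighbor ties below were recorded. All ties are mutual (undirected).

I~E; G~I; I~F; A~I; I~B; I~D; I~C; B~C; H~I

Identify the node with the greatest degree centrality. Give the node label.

Degrees — A:1, B:2, C:2, D:1, E:1, F:1, G:1, H:1, I:8.
The maximum is 8, attained only by I.

I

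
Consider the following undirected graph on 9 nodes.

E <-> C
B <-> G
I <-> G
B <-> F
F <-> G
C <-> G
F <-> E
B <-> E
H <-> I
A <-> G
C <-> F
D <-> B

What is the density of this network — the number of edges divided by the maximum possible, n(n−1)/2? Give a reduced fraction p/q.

There are 12 edges and 9 nodes, so the maximum possible is C(9,2) = 36.
Density = 12/36 = 1/3.

1/3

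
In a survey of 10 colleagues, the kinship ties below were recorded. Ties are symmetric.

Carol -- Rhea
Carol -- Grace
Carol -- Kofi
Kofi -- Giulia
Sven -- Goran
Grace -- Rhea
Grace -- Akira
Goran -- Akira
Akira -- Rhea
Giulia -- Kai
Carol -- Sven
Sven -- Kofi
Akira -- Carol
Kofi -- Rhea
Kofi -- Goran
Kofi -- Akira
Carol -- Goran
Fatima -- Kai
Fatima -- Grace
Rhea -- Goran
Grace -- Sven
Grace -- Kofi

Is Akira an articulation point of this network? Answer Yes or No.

Even without Akira, every remaining node can still reach every other (the residual graph is connected), so Akira is not a cut vertex.

No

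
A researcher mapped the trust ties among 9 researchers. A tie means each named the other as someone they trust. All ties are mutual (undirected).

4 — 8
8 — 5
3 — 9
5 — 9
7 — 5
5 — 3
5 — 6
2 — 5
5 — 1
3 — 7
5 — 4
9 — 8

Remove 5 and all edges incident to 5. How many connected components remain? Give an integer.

4

Without 5, the remaining ties split the others into: {1}; {3, 4, 7, 8, 9}; {2}; {6}.
That's 4 separate components.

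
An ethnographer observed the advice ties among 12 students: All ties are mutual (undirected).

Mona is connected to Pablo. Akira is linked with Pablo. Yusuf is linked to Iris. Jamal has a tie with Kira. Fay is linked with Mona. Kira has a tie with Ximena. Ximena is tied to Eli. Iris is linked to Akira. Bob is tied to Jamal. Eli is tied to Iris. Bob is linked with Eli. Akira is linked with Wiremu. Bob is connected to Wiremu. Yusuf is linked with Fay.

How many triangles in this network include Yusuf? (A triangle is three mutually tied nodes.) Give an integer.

Yusuf's neighbors are Fay and Iris, but none of them are tied to each other, so no triangle contains Yusuf.

0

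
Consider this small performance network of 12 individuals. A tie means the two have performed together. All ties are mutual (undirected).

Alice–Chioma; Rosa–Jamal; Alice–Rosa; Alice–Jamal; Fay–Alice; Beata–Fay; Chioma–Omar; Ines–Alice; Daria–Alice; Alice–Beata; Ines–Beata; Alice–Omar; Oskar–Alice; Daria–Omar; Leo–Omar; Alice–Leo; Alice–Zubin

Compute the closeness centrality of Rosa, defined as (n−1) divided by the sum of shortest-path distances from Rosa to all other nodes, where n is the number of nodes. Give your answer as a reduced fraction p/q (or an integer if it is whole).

Distances from Rosa: Alice:1, Beata:2, Chioma:2, Daria:2, Fay:2, Ines:2, Jamal:1, Leo:2, Omar:2, Oskar:2, Zubin:2. Sum = 20.
n = 12, so closeness = 11/20.

11/20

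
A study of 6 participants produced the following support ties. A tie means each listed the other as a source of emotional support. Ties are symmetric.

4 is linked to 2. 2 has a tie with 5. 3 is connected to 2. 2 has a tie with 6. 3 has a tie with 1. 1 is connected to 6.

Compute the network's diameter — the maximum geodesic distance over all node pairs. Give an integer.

3

Eccentricity of each node (its greatest distance to any other): 1:3, 2:2, 3:2, 4:3, 5:3, 6:2.
The maximum eccentricity is 3, realized for instance by the pair 4–1 via 4 – 2 – 3 – 1. So the diameter is 3.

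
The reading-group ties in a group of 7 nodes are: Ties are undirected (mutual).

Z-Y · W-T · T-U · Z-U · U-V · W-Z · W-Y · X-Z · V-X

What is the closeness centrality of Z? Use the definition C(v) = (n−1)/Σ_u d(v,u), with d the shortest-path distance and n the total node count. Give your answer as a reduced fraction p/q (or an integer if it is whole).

3/4

Distances from Z: T:2, U:1, V:2, W:1, X:1, Y:1. Sum = 8.
n = 7, so closeness = 6/8 = 3/4.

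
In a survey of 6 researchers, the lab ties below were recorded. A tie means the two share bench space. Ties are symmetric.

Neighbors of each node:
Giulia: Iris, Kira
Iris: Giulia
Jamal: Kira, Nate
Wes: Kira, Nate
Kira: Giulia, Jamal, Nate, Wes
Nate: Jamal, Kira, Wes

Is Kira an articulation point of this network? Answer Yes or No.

Yes

Removing Kira leaves {Jamal, Nate, and Wes} with no path to {Giulia and Iris}, so the network splits into 2 components. Kira is a cut vertex.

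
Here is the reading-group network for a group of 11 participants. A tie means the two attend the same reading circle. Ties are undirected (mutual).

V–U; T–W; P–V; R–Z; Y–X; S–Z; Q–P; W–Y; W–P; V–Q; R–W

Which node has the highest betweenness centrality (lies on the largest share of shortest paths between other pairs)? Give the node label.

W

Unnormalized betweenness of each node: P:21, Q:0, R:16, S:0, T:0, U:0, V:9, W:35, X:0, Y:9, Z:9.
W has the largest value, 35, making it the main broker — the node through which the most shortest paths run.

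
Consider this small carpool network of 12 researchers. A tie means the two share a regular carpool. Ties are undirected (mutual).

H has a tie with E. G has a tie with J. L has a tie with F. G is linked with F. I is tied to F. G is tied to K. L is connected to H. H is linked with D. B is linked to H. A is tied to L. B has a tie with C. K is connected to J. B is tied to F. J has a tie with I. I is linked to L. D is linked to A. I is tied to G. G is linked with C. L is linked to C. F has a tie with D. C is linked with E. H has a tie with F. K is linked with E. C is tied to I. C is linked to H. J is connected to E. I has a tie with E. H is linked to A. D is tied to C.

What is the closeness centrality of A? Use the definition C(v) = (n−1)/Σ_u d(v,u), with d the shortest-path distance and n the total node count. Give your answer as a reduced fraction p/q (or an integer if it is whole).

Distances from A: B:2, C:2, D:1, E:2, F:2, G:3, H:1, I:2, J:3, K:3, L:1. Sum = 22.
n = 12, so closeness = 11/22 = 1/2.

1/2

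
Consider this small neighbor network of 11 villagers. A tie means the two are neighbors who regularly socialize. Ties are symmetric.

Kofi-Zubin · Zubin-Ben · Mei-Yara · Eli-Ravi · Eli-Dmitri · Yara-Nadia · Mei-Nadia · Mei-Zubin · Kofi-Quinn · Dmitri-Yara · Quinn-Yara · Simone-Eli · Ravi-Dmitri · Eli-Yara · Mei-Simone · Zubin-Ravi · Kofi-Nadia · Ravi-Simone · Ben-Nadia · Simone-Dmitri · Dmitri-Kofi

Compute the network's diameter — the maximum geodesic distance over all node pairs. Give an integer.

3

Eccentricity of each node (its greatest distance to any other): Ben:3, Dmitri:3, Eli:3, Kofi:2, Mei:2, Nadia:3, Quinn:3, Ravi:3, Simone:3, Yara:2, Zubin:2.
The maximum eccentricity is 3, realized for instance by the pair Simone–Ben via Simone – Ravi – Zubin – Ben. So the diameter is 3.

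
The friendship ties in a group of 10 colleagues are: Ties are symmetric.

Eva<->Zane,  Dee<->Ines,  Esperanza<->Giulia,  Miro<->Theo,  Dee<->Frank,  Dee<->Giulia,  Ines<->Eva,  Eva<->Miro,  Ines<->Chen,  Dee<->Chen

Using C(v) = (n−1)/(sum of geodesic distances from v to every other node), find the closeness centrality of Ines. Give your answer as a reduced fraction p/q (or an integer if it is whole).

9/17

Distances from Ines: Chen:1, Dee:1, Esperanza:3, Eva:1, Frank:2, Giulia:2, Miro:2, Theo:3, Zane:2. Sum = 17.
n = 10, so closeness = 9/17.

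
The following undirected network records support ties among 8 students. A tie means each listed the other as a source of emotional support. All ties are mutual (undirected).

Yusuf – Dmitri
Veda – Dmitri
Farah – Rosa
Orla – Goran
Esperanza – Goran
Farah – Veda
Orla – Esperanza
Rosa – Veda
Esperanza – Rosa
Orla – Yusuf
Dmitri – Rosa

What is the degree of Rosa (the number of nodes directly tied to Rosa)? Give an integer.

4

Rosa is directly tied to Dmitri, Esperanza, Farah, and Veda. That is 4 neighbors, so the degree of Rosa is 4.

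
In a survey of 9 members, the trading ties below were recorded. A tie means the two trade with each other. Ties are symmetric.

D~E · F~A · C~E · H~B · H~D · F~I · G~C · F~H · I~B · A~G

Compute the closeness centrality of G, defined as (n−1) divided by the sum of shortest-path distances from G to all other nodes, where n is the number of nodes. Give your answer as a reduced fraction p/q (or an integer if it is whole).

Distances from G: A:1, B:4, C:1, D:3, E:2, F:2, H:3, I:3. Sum = 19.
n = 9, so closeness = 8/19.

8/19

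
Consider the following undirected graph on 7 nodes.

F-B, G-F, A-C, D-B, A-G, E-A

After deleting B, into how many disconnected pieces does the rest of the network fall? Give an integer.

2

Without B, the remaining ties split the others into: {A, C, E, F, G}; {D}.
That's 2 separate components.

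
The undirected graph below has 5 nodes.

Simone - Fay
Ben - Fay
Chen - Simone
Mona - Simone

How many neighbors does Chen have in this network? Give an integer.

Chen is directly tied to Simone. That is 1 neighbor, so the degree of Chen is 1.

1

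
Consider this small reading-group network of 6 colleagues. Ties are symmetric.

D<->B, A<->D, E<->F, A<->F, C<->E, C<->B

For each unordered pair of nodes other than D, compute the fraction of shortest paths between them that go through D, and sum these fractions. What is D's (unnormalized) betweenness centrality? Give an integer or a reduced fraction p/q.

Pairs whose geodesics pass through D — F–B: 1/2; A–B: 1; A–C: 1/2.
All other pairs contribute 0.
Summing the contributions gives betweenness(D) = 2.

2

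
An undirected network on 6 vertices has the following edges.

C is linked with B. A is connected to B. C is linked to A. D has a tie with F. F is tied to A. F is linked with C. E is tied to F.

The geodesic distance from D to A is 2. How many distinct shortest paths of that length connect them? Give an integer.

1

The shortest distance is 2, and the only length-2 path is D–F–A. So there is exactly 1 shortest path.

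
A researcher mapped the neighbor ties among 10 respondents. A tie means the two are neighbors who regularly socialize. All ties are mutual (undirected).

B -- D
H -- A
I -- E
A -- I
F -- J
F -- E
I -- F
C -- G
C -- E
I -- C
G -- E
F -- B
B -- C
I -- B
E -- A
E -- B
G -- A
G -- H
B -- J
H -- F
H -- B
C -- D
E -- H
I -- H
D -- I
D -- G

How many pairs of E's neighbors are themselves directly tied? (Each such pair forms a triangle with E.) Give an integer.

E's neighbors: A, B, C, F, G, H, and I.
Neighbor pairs that are themselves tied: E–A–G; E–A–H; E–A–I; E–B–C; E–B–F; E–B–H; E–B–I; E–C–G; E–C–I; E–F–H; E–F–I; E–G–H; E–H–I. Each forms one triangle with E, for 13 in total.

13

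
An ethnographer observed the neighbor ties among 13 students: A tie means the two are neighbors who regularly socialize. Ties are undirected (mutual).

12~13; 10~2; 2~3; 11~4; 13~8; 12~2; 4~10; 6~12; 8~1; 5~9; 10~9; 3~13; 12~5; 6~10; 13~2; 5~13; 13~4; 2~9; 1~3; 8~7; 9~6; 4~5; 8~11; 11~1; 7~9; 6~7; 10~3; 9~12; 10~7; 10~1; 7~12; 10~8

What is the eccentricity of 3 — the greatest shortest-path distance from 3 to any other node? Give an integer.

Distances from 3: 1:1, 2:1, 4:2, 5:2, 6:2, 7:2, 8:2, 9:2, 10:1, 11:2, 12:2, 13:1.
The largest is 2 (to 12, 8, 5, 4, 9, 7, 6, and 11), so the eccentricity of 3 is 2.

2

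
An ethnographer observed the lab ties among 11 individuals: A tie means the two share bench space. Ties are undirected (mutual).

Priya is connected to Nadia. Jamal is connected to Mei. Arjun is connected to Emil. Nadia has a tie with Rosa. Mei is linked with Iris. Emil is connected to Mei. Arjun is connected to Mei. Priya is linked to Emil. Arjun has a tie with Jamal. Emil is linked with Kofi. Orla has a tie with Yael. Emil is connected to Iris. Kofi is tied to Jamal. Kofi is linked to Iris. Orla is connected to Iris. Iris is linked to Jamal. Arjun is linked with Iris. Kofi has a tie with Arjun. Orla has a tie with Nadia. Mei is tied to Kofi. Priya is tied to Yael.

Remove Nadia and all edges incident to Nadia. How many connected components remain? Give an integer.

2

Without Nadia, the remaining ties split the others into: {Arjun, Emil, Iris, Jamal, Kofi, Mei, Orla, Priya, Yael}; {Rosa}.
That's 2 separate components.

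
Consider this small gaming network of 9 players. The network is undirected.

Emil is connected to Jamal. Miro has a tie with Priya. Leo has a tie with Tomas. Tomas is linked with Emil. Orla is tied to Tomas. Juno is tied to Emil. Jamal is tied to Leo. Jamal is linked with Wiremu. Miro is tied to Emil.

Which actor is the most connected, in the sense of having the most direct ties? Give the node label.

Emil

Degrees — Emil:4, Jamal:3, Juno:1, Leo:2, Miro:2, Orla:1, Priya:1, Tomas:3, Wiremu:1.
The maximum is 4, attained only by Emil.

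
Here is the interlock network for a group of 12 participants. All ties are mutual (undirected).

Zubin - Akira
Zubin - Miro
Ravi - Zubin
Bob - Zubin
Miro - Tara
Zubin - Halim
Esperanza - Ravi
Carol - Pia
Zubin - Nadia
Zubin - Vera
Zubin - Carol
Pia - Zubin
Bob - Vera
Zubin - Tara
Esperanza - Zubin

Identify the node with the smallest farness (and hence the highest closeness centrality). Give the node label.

Farness (sum of distances to all others) for each node — Akira:21, Bob:20, Carol:20, Esperanza:20, Halim:21, Miro:20, Nadia:21, Pia:20, Ravi:20, Tara:20, Vera:20, Zubin:11.
The smallest farness is 11, for Zubin, so Zubin has the highest closeness.

Zubin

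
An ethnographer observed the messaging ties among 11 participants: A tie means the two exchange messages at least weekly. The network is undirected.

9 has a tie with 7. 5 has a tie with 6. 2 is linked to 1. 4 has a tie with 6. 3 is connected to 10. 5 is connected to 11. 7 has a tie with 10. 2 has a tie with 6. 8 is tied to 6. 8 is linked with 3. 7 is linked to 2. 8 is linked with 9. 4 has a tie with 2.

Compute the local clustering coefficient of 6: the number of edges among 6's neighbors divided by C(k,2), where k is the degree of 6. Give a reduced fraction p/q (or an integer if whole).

6's neighbors: 2, 4, 5, and 8 (k = 4).
Possible neighbor pairs: C(4,2) = 6. Edges among them: 2–4 → e = 1.
Clustering(6) = 1/6.

1/6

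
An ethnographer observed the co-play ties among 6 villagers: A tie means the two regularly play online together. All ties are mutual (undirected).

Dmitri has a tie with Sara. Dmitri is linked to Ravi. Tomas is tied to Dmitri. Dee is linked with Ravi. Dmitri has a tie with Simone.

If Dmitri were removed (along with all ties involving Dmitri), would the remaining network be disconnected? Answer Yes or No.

Removing Dmitri leaves {Dee and Ravi} with no path to {Simone}, so the network splits into 4 components. Dmitri is a cut vertex.

Yes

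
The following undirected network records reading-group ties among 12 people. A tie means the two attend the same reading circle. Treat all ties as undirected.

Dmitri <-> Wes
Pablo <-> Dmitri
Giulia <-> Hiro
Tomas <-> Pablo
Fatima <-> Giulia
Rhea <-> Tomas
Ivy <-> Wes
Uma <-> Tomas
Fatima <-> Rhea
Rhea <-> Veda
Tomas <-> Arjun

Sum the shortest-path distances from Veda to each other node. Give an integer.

Distances from Veda: Arjun:3, Dmitri:4, Fatima:2, Giulia:3, Hiro:4, Ivy:6, Pablo:3, Rhea:1, Tomas:2, Uma:3, Wes:5.
Sum = 3 + 4 + 2 + 3 + 4 + 6 + 3 + 1 + 2 + 3 + 5 = 36.

36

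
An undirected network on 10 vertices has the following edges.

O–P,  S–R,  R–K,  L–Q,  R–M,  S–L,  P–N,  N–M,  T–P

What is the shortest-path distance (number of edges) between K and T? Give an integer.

One shortest route is K – R – M – N – P – T, which uses 5 edges, and at distance 4 from K we only reach {P, Q}, which does not include T. So d(K,T) = 5.

5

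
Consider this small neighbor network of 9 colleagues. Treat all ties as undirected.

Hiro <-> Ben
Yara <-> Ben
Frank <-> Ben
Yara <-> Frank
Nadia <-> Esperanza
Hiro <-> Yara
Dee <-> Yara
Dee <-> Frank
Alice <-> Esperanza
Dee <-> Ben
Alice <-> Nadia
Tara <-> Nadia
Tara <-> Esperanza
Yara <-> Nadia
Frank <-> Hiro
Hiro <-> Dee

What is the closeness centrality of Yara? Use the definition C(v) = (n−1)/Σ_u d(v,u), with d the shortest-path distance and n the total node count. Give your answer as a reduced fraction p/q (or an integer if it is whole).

Distances from Yara: Alice:2, Ben:1, Dee:1, Esperanza:2, Frank:1, Hiro:1, Nadia:1, Tara:2. Sum = 11.
n = 9, so closeness = 8/11.

8/11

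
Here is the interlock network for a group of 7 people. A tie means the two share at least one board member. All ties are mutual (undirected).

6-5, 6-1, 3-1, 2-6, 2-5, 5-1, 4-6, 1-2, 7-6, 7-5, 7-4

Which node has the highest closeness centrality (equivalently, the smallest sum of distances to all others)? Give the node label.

Farness (sum of distances to all others) for each node — 1:8, 2:9, 3:13, 4:11, 5:8, 6:7, 7:10.
The smallest farness is 7, for 6, so 6 has the highest closeness.

6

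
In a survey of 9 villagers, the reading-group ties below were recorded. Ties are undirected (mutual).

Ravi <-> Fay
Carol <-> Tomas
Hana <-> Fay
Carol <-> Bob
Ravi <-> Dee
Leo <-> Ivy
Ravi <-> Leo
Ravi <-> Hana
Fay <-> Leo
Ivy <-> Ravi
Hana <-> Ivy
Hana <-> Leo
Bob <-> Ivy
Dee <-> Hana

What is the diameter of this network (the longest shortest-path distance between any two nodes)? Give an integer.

5

Eccentricity of each node (its greatest distance to any other): Bob:3, Carol:4, Dee:5, Fay:5, Hana:4, Ivy:3, Leo:4, Ravi:4, Tomas:5.
The maximum eccentricity is 5, realized for instance by the pair Fay–Tomas via Fay – Ravi – Ivy – Bob – Carol – Tomas. So the diameter is 5.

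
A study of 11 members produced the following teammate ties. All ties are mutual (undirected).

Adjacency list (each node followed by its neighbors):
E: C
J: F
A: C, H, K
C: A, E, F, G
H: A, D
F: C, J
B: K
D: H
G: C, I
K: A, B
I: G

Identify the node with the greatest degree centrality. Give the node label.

Degrees — A:3, B:1, C:4, D:1, E:1, F:2, G:2, H:2, I:1, J:1, K:2.
The maximum is 4, attained only by C.

C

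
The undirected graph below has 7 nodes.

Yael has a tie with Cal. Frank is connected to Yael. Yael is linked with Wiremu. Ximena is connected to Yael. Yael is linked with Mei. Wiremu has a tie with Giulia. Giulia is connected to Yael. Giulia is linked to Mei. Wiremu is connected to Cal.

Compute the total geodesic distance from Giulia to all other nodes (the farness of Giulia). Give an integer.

Distances from Giulia: Cal:2, Frank:2, Mei:1, Wiremu:1, Ximena:2, Yael:1.
Sum = 2 + 2 + 1 + 1 + 2 + 1 = 9.

9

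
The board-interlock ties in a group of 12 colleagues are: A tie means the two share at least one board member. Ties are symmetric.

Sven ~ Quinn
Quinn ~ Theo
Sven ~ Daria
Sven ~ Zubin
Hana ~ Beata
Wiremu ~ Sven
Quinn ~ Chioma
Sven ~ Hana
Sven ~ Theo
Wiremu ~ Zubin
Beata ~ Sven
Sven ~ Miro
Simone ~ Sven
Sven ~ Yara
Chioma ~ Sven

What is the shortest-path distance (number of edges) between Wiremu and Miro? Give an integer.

One shortest route is Wiremu – Sven – Miro, which uses 2 edges, and Wiremu and Miro are not directly tied, so nothing shorter exists. So d(Wiremu,Miro) = 2.

2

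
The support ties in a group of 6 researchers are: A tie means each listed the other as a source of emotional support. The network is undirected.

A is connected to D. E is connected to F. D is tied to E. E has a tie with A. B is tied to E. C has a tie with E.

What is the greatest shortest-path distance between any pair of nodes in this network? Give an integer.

2

Eccentricity of each node (its greatest distance to any other): A:2, B:2, C:2, D:2, E:1, F:2.
The maximum eccentricity is 2, realized for instance by the pair C–B via C – E – B. So the diameter is 2.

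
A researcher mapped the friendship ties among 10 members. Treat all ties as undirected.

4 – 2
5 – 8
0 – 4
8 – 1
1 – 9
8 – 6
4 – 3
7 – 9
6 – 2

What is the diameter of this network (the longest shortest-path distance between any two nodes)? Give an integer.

7

Eccentricity of each node (its greatest distance to any other): 0:7, 1:5, 2:5, 3:7, 4:6, 5:5, 6:4, 7:7, 8:4, 9:6.
The maximum eccentricity is 7, realized for instance by the pair 7–3 via 7 – 9 – 1 – 8 – 6 – 2 – 4 – 3. So the diameter is 7.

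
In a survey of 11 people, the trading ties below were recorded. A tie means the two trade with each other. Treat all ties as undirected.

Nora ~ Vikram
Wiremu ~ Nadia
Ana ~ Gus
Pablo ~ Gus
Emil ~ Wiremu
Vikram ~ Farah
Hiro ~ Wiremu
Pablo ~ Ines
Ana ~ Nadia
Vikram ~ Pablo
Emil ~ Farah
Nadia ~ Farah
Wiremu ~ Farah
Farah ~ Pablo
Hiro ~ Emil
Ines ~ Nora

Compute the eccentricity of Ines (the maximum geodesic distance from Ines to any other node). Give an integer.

4

Distances from Ines: Ana:3, Emil:3, Farah:2, Gus:2, Hiro:4, Nadia:3, Nora:1, Pablo:1, Vikram:2, Wiremu:3.
The largest is 4 (to Hiro), so the eccentricity of Ines is 4.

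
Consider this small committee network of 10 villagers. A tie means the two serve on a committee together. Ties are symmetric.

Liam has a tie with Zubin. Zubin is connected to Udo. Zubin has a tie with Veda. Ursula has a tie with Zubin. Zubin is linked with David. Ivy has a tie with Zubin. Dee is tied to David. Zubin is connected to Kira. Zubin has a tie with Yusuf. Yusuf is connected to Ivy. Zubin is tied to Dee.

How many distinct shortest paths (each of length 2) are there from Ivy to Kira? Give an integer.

1

The shortest distance is 2, and the only length-2 path is Ivy–Zubin–Kira. So there is exactly 1 shortest path.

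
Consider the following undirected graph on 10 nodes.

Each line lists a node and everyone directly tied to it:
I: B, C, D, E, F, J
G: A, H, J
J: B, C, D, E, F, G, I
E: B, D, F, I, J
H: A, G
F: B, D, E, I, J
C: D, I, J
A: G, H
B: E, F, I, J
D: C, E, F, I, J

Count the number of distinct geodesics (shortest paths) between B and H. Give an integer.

The shortest distance is 3, and the only length-3 path is B–J–G–H. So there is exactly 1 shortest path.

1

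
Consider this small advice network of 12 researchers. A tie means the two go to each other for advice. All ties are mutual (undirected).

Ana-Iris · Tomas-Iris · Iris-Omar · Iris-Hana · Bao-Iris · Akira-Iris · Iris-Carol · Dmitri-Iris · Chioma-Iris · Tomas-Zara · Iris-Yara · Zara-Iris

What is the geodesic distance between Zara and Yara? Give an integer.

2

One shortest route is Zara – Iris – Yara, which uses 2 edges, and Zara and Yara are not directly tied, so nothing shorter exists. So d(Zara,Yara) = 2.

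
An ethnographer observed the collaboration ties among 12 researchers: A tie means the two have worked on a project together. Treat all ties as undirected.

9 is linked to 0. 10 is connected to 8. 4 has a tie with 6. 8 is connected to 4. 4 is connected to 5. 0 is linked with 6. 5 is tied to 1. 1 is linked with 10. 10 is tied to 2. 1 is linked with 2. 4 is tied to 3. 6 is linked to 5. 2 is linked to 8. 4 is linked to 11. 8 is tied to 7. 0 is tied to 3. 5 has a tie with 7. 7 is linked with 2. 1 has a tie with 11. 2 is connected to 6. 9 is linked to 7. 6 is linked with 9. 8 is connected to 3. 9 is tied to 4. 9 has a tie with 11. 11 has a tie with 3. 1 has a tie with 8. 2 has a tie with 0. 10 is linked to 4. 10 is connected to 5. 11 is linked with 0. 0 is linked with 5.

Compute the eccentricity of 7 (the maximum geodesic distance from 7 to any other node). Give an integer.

Distances from 7: 0:2, 1:2, 2:1, 3:2, 4:2, 5:1, 6:2, 8:1, 9:1, 10:2, 11:2.
The largest is 2 (to 10, 6, 1, 0, 4, 3, and 11), so the eccentricity of 7 is 2.

2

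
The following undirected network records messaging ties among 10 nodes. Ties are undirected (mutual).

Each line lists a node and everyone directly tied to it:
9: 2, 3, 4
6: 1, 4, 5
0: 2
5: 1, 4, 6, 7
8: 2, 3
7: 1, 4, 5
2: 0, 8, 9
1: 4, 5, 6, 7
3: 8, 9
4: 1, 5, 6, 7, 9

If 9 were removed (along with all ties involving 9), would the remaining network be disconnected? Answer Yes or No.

Removing 9 leaves {0, 2, 3, and 8} with no path to {1, 4, 5, 6, and 7}, so the network splits into 2 components. 9 is a cut vertex.

Yes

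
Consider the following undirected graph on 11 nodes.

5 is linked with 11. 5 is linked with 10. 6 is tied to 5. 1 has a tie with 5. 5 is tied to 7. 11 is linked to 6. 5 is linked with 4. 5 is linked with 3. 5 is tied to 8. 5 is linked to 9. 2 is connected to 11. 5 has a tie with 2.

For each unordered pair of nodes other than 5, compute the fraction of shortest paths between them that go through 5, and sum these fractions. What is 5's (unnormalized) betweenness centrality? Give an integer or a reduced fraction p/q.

85/2

Pairs whose geodesics pass through 5 — 11–9: 1; 11–8: 1; 11–10: 1; 11–1: 1; 11–7: 1; 11–4: 1; 11–3: 1; 9–2: 1; 9–8: 1; 9–10: 1; 9–1: 1; 9–6: 1; 9–7: 1; 9–4: 1 … (+29 more pairs).
All other pairs contribute 0.
Summing the contributions gives betweenness(5) = 85/2.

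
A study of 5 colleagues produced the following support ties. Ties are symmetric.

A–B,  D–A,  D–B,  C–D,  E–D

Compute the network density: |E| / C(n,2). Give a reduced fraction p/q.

There are 5 edges and 5 nodes, so the maximum possible is C(5,2) = 10.
Density = 5/10 = 1/2.

1/2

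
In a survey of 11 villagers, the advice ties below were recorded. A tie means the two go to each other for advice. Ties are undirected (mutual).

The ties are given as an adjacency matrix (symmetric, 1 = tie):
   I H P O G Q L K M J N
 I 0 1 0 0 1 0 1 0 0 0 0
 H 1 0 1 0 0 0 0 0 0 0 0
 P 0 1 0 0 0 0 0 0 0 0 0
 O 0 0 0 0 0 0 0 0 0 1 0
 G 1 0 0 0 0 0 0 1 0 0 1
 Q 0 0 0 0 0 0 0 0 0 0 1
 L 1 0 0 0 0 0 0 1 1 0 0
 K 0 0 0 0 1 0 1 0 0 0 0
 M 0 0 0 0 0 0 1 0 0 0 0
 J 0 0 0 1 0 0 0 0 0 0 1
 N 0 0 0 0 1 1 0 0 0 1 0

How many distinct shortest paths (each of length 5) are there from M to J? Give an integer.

2

The shortest distance is 5. The length-5 paths are: M–L–I–G–N–J; M–L–K–G–N–J.
That gives 2 distinct shortest paths.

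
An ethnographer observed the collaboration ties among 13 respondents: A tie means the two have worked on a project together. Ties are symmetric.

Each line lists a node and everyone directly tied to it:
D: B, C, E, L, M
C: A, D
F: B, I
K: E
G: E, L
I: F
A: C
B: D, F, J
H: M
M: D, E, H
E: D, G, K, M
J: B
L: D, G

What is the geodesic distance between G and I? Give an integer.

One shortest route is G – L – D – B – F – I, which uses 5 edges, and at distance 4 from G we only reach {A, F, J}, which does not include I. So d(G,I) = 5.

5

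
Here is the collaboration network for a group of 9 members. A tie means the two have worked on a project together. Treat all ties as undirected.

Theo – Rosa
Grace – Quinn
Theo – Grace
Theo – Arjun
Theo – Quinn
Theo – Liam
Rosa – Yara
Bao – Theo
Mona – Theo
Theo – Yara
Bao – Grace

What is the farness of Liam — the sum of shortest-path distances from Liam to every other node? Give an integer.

Distances from Liam: Arjun:2, Bao:2, Grace:2, Mona:2, Quinn:2, Rosa:2, Theo:1, Yara:2.
Sum = 2 + 2 + 2 + 2 + 2 + 2 + 1 + 2 = 15.

15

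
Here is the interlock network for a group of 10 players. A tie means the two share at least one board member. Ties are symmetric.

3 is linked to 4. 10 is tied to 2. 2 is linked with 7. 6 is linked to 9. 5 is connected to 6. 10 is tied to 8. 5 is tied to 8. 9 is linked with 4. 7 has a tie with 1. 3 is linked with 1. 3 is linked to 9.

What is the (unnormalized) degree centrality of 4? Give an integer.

2

4 is directly tied to 3 and 9. That is 2 neighbors, so the degree of 4 is 2.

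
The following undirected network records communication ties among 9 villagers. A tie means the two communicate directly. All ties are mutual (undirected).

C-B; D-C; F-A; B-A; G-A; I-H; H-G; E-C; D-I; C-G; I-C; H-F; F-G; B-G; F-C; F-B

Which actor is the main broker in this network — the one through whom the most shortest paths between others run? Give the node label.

C

Unnormalized betweenness of each node: A:0, B:6/5, C:68/5, D:0, E:0, F:46/15, G:46/15, H:7/5, I:5/3.
C has the largest value, 68/5, making it the main broker — the node through which the most shortest paths run.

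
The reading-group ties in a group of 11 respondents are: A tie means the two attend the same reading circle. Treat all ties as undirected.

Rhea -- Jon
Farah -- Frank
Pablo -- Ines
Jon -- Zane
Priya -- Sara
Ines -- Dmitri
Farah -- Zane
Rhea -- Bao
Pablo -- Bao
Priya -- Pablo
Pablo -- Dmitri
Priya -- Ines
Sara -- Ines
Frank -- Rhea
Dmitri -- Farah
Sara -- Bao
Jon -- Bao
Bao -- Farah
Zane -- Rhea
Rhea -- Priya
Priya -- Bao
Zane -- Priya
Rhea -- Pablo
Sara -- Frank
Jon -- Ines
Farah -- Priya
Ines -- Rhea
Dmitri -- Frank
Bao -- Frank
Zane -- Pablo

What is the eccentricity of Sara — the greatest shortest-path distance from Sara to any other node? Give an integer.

2

Distances from Sara: Bao:1, Dmitri:2, Farah:2, Frank:1, Ines:1, Jon:2, Pablo:2, Priya:1, Rhea:2, Zane:2.
The largest is 2 (to Dmitri, Rhea, Pablo, Jon, Zane, and Farah), so the eccentricity of Sara is 2.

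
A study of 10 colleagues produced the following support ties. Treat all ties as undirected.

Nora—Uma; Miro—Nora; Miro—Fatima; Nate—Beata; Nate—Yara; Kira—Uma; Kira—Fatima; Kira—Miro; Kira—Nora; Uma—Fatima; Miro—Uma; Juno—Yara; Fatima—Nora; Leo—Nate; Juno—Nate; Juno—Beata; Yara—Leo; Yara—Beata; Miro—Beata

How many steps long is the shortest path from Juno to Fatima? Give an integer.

3

One shortest route is Juno – Beata – Miro – Fatima, which uses 3 edges, and at distance 2 from Juno we only reach {Leo, Miro}, which does not include Fatima. So d(Juno,Fatima) = 3.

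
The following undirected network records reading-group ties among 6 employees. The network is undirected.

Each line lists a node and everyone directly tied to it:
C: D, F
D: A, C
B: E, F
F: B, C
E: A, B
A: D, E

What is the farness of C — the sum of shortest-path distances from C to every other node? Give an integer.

9

Distances from C: A:2, B:2, D:1, E:3, F:1.
Sum = 2 + 2 + 1 + 3 + 1 = 9.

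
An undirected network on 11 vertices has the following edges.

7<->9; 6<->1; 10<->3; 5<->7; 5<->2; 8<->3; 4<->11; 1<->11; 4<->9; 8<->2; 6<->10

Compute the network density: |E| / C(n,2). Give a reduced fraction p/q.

There are 11 edges and 11 nodes, so the maximum possible is C(11,2) = 55.
Density = 11/55 = 1/5.

1/5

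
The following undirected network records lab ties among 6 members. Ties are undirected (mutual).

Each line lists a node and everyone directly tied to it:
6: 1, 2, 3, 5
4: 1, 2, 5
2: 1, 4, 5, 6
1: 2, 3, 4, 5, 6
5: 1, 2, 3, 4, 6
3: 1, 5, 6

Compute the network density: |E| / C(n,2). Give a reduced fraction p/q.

4/5

There are 12 edges and 6 nodes, so the maximum possible is C(6,2) = 15.
Density = 12/15 = 4/5.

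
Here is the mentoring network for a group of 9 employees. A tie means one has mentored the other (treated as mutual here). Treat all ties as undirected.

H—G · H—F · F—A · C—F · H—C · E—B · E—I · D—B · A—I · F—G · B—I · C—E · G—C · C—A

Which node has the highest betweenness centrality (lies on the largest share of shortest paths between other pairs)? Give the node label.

C

Unnormalized betweenness of each node: A:23/6, B:7, C:65/6, D:0, E:49/6, F:5/3, G:0, H:0, I:7/2.
C has the largest value, 65/6, making it the main broker — the node through which the most shortest paths run.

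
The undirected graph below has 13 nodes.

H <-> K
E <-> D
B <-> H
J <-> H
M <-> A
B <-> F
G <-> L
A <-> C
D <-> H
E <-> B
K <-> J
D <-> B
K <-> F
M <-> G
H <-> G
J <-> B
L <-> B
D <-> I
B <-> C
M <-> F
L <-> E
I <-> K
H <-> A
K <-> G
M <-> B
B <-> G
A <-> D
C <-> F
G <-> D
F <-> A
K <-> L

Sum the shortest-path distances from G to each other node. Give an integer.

Distances from G: A:2, B:1, C:2, D:1, E:2, F:2, H:1, I:2, J:2, K:1, L:1, M:1.
Sum = 2 + 1 + 2 + 1 + 2 + 2 + 1 + 2 + 2 + 1 + 1 + 1 = 18.

18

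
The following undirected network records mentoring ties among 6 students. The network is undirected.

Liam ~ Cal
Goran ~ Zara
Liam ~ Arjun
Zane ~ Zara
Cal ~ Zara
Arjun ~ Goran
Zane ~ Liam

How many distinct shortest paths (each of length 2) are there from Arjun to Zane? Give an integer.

The shortest distance is 2, and the only length-2 path is Arjun–Liam–Zane. So there is exactly 1 shortest path.

1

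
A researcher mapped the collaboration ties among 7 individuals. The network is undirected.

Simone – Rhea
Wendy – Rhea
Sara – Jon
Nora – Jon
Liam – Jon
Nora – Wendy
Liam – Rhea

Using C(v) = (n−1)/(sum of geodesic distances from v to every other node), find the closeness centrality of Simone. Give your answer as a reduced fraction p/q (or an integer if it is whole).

Distances from Simone: Jon:3, Liam:2, Nora:3, Rhea:1, Sara:4, Wendy:2. Sum = 15.
n = 7, so closeness = 6/15 = 2/5.

2/5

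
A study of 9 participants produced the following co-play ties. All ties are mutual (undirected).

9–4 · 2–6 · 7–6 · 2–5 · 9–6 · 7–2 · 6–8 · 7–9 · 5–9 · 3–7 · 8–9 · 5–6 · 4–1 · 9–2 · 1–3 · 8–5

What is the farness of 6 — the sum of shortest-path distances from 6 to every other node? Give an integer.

12

Distances from 6: 1:3, 2:1, 3:2, 4:2, 5:1, 7:1, 8:1, 9:1.
Sum = 3 + 1 + 2 + 2 + 1 + 1 + 1 + 1 = 12.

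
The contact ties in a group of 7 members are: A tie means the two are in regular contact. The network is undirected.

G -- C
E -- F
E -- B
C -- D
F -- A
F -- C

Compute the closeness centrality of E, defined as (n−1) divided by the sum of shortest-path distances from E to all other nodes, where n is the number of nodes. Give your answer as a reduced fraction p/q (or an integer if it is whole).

Distances from E: A:2, B:1, C:2, D:3, F:1, G:3. Sum = 12.
n = 7, so closeness = 6/12 = 1/2.

1/2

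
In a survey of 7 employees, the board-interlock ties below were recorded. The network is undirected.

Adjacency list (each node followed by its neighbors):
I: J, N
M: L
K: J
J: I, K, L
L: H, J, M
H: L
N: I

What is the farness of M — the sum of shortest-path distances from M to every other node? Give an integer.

15

Distances from M: H:2, I:3, J:2, K:3, L:1, N:4.
Sum = 2 + 3 + 2 + 3 + 1 + 4 = 15.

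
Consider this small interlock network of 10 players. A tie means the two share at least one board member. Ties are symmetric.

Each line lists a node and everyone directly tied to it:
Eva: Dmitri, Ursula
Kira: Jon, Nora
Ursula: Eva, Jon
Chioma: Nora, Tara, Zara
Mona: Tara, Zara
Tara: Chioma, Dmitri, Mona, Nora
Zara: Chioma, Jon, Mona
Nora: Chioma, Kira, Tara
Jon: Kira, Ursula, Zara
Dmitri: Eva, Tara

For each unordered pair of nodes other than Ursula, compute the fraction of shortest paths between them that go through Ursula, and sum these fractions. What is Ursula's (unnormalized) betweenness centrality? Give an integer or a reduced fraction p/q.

Pairs whose geodesics pass through Ursula — Zara–Eva: 1; Kira–Eva: 1; Jon–Eva: 1; Jon–Dmitri: 1.
All other pairs contribute 0.
Summing the contributions gives betweenness(Ursula) = 4.

4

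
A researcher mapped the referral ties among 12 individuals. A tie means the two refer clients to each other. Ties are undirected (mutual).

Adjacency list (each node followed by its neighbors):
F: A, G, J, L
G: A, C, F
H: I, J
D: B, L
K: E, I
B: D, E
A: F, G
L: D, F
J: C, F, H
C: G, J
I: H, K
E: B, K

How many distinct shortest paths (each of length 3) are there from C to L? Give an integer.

The shortest distance is 3. The length-3 paths are: C–J–F–L; C–G–F–L.
That gives 2 distinct shortest paths.

2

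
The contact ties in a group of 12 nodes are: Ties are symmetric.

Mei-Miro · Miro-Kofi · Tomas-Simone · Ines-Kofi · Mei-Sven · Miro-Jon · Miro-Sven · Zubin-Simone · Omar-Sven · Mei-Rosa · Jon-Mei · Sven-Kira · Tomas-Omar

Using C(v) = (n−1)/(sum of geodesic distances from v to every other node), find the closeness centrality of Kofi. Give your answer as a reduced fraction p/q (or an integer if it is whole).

11/32

Distances from Kofi: Ines:1, Jon:2, Kira:3, Mei:2, Miro:1, Omar:3, Rosa:3, Simone:5, Sven:2, Tomas:4, Zubin:6. Sum = 32.
n = 12, so closeness = 11/32.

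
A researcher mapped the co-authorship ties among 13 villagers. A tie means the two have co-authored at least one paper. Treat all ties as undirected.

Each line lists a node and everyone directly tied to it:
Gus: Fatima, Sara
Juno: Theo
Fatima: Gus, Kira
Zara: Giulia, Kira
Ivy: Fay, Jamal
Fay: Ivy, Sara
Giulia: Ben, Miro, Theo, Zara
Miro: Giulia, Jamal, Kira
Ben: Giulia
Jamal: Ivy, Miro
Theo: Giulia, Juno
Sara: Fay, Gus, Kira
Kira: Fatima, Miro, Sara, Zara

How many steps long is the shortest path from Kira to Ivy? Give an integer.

One shortest route is Kira – Sara – Fay – Ivy, which uses 3 edges, and at distance 2 from Kira we only reach {Fay, Giulia, Gus, Jamal}, which does not include Ivy. So d(Kira,Ivy) = 3.

3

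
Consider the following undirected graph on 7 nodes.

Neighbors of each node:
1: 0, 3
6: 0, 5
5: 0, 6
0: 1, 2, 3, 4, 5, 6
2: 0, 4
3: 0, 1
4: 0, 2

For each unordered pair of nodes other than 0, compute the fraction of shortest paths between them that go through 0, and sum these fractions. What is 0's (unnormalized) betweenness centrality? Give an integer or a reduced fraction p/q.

12

Pairs whose geodesics pass through 0 — 4–5: 1; 4–6: 1; 4–1: 1; 4–3: 1; 5–2: 1; 5–1: 1; 5–3: 1; 6–2: 1; 6–1: 1; 6–3: 1; 2–1: 1; 2–3: 1.
All other pairs contribute 0.
Summing the contributions gives betweenness(0) = 12.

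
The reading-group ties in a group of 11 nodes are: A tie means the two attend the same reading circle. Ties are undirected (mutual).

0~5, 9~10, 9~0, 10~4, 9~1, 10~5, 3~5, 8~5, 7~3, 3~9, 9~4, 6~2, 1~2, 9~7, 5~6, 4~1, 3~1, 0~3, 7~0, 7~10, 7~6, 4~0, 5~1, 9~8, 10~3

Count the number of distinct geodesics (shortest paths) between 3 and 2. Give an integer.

The shortest distance is 2, and the only length-2 path is 3–1–2. So there is exactly 1 shortest path.

1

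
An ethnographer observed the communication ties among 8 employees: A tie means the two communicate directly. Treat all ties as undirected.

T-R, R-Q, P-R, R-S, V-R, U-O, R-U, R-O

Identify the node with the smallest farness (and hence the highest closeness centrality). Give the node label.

Farness (sum of distances to all others) for each node — O:12, P:13, Q:13, R:7, S:13, T:13, U:12, V:13.
The smallest farness is 7, for R, so R has the highest closeness.

R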